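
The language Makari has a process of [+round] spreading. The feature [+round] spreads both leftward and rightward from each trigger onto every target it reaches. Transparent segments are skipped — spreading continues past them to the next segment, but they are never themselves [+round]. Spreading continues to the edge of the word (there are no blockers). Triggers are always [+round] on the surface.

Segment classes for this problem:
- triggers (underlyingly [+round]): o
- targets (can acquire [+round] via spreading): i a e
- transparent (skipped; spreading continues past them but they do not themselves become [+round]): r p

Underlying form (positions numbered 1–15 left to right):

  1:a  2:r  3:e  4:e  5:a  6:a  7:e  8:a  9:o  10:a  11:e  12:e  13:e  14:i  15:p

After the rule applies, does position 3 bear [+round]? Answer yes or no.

yes

From /o/ at 9 rightward: 10 /a/ → [+round]; 11 /e/ → [+round]; 12 /e/ → [+round]; 13 /e/ → [+round]; 14 /i/ → [+round]; 15 /p/ transparent; word edge.
From /o/ at 9 leftward: 8 /a/ → [+round]; 7 /e/ → [+round]; 6 /a/ → [+round]; 5 /a/ → [+round]; 4 /e/ → [+round]; 3 /e/ → [+round]; 2 /r/ transparent; 1 /a/ → [+round]; word edge.
[+round] positions on the surface: 1 3 4 5 6 7 8 9 10 11 12 13 14.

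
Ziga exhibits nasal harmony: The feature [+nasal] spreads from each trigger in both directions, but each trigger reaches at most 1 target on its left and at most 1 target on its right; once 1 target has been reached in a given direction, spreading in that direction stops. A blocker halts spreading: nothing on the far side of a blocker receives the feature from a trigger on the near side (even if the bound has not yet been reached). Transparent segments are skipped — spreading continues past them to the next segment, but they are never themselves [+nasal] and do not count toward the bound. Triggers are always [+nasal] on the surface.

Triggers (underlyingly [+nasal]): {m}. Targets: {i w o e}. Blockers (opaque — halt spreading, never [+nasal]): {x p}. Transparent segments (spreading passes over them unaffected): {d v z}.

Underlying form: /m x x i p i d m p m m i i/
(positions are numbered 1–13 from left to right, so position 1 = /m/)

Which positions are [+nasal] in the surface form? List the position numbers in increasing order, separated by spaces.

From /m/ at 1 rightward: 2 /x/ blocks.
From /m/ at 1 leftward: word edge.
From /m/ at 8 rightward: 9 /p/ blocks.
From /m/ at 8 leftward: 7 /d/ transparent; 6 /i/ → [+nasal]; bound reached.
From /m/ at 10 rightward: 11 /m/ is itself a trigger — this domain ends here.
From /m/ at 10 leftward: 9 /p/ blocks.
From /m/ at 11 rightward: 12 /i/ → [+nasal]; bound reached.
From /m/ at 11 leftward: 10 /m/ is itself a trigger — this domain ends here.
Targets with no active source: positions 4 13 stay [-nasal].

1 6 8 10 11 12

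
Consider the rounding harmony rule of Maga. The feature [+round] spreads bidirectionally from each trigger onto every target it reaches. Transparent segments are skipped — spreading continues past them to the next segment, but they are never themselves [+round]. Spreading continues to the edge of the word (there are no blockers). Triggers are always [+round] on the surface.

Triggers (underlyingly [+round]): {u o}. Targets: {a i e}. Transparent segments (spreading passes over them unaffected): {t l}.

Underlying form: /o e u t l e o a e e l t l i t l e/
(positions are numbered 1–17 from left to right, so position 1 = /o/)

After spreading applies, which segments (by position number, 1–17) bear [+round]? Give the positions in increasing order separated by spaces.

1 2 3 6 7 8 9 10 14 17

From /o/ at 1 rightward: 2 /e/ → [+round]; 3 /u/ is itself a trigger — this domain ends here.
From /o/ at 1 leftward: word edge.
From /u/ at 3 rightward: 4 /t/ transparent; 5 /l/ transparent; 6 /e/ → [+round]; 7 /o/ is itself a trigger — this domain ends here.
From /u/ at 3 leftward: 2 /e/ → [+round]; 1 /o/ is itself a trigger — this domain ends here.
From /o/ at 7 rightward: 8 /a/ → [+round]; 9 /e/ → [+round]; 10 /e/ → [+round]; 11 /l/ transparent; 12 /t/ transparent; 13 /l/ transparent; 14 /i/ → [+round]; 15 /t/ transparent; 16 /l/ transparent; 17 /e/ → [+round]; word edge.
From /o/ at 7 leftward: 6 /e/ → [+round]; 5 /l/ transparent; 4 /t/ transparent; 3 /u/ is itself a trigger — this domain ends here.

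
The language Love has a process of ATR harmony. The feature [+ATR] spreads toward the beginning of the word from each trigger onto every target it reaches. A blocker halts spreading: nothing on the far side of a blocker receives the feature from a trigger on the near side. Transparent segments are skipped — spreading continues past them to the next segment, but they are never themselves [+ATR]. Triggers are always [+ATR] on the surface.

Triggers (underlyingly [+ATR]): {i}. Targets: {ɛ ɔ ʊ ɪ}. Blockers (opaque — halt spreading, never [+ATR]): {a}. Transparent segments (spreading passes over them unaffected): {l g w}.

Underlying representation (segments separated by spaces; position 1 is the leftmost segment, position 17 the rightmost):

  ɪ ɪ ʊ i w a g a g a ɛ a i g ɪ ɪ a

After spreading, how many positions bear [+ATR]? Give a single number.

5

From /i/ at 4 leftward: 3 /ʊ/ → [+ATR]; 2 /ɪ/ → [+ATR]; 1 /ɪ/ → [+ATR]; word edge.
From /i/ at 13 leftward: 12 /a/ blocks.
Targets with no active source: positions 11 15 16 stay [-ATR].
[+ATR] positions on the surface: 1 2 3 4 13.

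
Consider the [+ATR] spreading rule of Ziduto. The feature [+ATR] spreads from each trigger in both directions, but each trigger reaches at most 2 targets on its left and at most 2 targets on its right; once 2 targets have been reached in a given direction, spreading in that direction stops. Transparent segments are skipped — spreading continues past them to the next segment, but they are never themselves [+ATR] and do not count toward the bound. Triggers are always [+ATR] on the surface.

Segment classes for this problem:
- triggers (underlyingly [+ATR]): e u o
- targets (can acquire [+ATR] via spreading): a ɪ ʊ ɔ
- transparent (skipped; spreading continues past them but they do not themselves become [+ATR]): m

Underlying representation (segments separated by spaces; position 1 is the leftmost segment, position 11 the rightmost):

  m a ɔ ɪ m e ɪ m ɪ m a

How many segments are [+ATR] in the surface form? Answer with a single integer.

From /e/ at 6 rightward: 7 /ɪ/ → [+ATR]; 8 /m/ transparent; 9 /ɪ/ → [+ATR]; bound reached.
From /e/ at 6 leftward: 5 /m/ transparent; 4 /ɪ/ → [+ATR]; 3 /ɔ/ → [+ATR]; bound reached.
Targets with no active source: positions 2 11 stay [-ATR].
[+ATR] positions on the surface: 3 4 6 7 9.

5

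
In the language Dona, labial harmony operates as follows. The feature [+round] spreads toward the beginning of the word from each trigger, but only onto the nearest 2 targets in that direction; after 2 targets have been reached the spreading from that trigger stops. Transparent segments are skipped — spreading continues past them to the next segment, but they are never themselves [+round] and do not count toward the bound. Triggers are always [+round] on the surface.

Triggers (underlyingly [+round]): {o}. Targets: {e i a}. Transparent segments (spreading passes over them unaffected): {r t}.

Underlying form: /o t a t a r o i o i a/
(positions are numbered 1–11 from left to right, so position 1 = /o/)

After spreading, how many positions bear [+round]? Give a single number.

From /o/ at 1 leftward: word edge.
From /o/ at 7 leftward: 6 /r/ transparent; 5 /a/ → [+round]; 4 /t/ transparent; 3 /a/ → [+round]; bound reached.
From /o/ at 9 leftward: 8 /i/ → [+round]; 7 /o/ is itself a trigger — this domain ends here.
Targets with no active source: positions 10 11 stay [-round].
[+round] positions on the surface: 1 3 5 7 8 9.

6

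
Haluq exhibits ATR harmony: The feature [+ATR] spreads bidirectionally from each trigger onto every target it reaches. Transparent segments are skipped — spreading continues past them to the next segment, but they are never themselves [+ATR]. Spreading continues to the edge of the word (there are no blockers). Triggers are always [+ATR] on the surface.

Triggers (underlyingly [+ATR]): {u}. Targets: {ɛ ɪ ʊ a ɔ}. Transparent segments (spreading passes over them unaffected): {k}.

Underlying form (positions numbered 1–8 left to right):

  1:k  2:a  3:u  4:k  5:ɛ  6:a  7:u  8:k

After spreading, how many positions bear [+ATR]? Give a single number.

From /u/ at 3 rightward: 4 /k/ transparent; 5 /ɛ/ → [+ATR]; 6 /a/ → [+ATR]; 7 /u/ is itself a trigger — this domain ends here.
From /u/ at 3 leftward: 2 /a/ → [+ATR]; 1 /k/ transparent; word edge.
From /u/ at 7 rightward: 8 /k/ transparent; word edge.
From /u/ at 7 leftward: 6 /a/ → [+ATR]; 5 /ɛ/ → [+ATR]; 4 /k/ transparent; 3 /u/ is itself a trigger — this domain ends here.
[+ATR] positions on the surface: 2 3 5 6 7.

5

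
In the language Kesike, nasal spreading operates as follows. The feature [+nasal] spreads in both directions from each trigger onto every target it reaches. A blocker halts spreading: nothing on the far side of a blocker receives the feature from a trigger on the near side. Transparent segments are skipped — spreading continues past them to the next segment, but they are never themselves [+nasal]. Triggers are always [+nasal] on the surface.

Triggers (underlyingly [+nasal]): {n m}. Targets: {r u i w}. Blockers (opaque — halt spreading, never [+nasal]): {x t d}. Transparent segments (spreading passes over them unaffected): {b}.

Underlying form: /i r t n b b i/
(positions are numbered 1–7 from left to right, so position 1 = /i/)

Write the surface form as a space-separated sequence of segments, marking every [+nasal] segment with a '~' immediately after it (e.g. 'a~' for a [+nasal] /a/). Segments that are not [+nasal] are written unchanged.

i r t n~ b b i~

From /n/ at 4 rightward: 5 /b/ transparent; 6 /b/ transparent; 7 /i/ → [+nasal]; word edge.
From /n/ at 4 leftward: 3 /t/ blocks.
Targets with no active source: positions 1 2 stay [-nasal].
[+nasal] positions on the surface: 4 7.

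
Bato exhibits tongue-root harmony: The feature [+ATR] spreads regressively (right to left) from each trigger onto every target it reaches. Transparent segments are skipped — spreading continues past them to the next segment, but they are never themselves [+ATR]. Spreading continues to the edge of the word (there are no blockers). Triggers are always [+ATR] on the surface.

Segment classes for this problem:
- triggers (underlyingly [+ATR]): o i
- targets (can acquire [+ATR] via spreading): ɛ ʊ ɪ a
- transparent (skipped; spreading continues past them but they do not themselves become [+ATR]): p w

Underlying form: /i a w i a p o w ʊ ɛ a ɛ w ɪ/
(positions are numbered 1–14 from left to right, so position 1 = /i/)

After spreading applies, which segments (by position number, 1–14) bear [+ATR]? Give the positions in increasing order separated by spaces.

From /i/ at 1 leftward: word edge.
From /i/ at 4 leftward: 3 /w/ transparent; 2 /a/ → [+ATR]; 1 /i/ is itself a trigger — this domain ends here.
From /o/ at 7 leftward: 6 /p/ transparent; 5 /a/ → [+ATR]; 4 /i/ is itself a trigger — this domain ends here.
Targets with no active source: positions 9 10 11 12 14 stay [-ATR].

1 2 4 5 7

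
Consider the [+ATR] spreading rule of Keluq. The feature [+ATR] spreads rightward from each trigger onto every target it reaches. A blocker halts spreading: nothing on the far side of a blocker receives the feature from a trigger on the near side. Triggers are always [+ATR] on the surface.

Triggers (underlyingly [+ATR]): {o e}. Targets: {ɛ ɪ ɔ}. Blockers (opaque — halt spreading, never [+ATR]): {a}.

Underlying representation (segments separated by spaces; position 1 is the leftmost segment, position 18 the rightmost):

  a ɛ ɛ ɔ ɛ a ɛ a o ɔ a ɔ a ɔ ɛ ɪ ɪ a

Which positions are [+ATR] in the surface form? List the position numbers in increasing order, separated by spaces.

From /o/ at 9 rightward: 10 /ɔ/ → [+ATR]; 11 /a/ blocks.
Targets with no active source: positions 2 3 4 5 7 12 14 15 16 17 stay [-ATR].

9 10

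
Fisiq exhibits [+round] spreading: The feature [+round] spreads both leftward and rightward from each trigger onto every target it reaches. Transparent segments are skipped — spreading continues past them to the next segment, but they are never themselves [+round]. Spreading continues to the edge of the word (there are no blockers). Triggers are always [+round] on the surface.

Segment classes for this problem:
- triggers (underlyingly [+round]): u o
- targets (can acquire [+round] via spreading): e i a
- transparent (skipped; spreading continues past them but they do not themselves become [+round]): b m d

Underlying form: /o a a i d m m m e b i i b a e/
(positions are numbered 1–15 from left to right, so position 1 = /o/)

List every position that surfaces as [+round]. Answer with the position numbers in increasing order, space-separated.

1 2 3 4 9 11 12 14 15

From /o/ at 1 rightward: 2 /a/ → [+round]; 3 /a/ → [+round]; 4 /i/ → [+round]; 5 /d/ transparent; 6 /m/ transparent; 7 /m/ transparent; 8 /m/ transparent; 9 /e/ → [+round]; 10 /b/ transparent; 11 /i/ → [+round]; 12 /i/ → [+round]; 13 /b/ transparent; 14 /a/ → [+round]; 15 /e/ → [+round]; word edge.
From /o/ at 1 leftward: word edge.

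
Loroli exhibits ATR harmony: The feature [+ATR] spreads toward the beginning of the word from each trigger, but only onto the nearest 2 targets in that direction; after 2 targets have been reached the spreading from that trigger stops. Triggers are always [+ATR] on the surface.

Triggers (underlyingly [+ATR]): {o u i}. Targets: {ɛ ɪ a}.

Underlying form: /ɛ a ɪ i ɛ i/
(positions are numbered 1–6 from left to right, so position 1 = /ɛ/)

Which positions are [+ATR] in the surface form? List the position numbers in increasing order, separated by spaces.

2 3 4 5 6

From /i/ at 4 leftward: 3 /ɪ/ → [+ATR]; 2 /a/ → [+ATR]; bound reached.
From /i/ at 6 leftward: 5 /ɛ/ → [+ATR]; 4 /i/ is itself a trigger — this domain ends here.
Target with no active source: position 1 stays [-ATR].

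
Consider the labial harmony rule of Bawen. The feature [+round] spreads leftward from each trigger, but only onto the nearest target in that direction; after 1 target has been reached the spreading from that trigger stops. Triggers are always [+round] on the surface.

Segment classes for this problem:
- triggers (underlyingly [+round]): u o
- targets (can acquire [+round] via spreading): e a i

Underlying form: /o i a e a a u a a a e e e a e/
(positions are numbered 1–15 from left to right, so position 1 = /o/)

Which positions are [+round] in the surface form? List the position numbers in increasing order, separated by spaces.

From /o/ at 1 leftward: word edge.
From /u/ at 7 leftward: 6 /a/ → [+round]; bound reached.
Targets with no active source: positions 2 3 4 5 8 9 10 11 12 13 14 15 stay [-round].

1 6 7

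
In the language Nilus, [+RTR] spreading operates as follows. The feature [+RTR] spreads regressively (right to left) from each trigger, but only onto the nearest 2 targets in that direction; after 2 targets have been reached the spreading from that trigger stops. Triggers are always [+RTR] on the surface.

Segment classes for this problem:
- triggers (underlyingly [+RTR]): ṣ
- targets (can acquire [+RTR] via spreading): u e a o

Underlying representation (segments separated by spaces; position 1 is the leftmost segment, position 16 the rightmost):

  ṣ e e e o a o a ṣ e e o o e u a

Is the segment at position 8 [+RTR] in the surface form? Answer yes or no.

From /ṣ/ at 1 leftward: word edge.
From /ṣ/ at 9 leftward: 8 /a/ → [+RTR]; 7 /o/ → [+RTR]; bound reached.
Targets with no active source: positions 2 3 4 5 6 10 11 12 13 14 15 16 stay [-emphatic].
[+RTR] positions on the surface: 1 7 8 9.

yes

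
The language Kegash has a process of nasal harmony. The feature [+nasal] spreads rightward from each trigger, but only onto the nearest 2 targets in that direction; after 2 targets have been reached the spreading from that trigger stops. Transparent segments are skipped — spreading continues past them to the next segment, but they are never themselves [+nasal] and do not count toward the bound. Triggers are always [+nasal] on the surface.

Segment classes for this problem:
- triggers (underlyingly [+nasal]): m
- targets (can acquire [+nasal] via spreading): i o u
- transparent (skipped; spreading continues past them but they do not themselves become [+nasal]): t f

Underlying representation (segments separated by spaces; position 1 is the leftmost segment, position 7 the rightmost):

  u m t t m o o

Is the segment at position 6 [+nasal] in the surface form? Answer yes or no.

From /m/ at 2 rightward: 3 /t/ transparent; 4 /t/ transparent; 5 /m/ is itself a trigger — this domain ends here.
From /m/ at 5 rightward: 6 /o/ → [+nasal]; 7 /o/ → [+nasal]; bound reached.
Target with no active source: position 1 stays [-nasal].
[+nasal] positions on the surface: 2 5 6 7.

yes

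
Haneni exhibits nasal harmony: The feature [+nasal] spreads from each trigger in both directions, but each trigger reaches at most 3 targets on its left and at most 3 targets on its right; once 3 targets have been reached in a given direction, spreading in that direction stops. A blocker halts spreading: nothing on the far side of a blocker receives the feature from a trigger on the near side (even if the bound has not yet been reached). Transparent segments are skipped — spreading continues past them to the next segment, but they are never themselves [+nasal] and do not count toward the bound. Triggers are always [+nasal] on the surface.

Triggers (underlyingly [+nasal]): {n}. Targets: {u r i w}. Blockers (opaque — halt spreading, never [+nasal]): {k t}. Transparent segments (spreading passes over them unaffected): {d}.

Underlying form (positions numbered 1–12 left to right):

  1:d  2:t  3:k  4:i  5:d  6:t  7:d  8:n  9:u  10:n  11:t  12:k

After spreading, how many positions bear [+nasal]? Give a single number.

From /n/ at 8 rightward: 9 /u/ → [+nasal]; 10 /n/ is itself a trigger — this domain ends here.
From /n/ at 8 leftward: 7 /d/ transparent; 6 /t/ blocks.
From /n/ at 10 rightward: 11 /t/ blocks.
From /n/ at 10 leftward: 9 /u/ → [+nasal]; 8 /n/ is itself a trigger — this domain ends here.
Target with no active source: position 4 stays [-nasal].
[+nasal] positions on the surface: 8 9 10.

3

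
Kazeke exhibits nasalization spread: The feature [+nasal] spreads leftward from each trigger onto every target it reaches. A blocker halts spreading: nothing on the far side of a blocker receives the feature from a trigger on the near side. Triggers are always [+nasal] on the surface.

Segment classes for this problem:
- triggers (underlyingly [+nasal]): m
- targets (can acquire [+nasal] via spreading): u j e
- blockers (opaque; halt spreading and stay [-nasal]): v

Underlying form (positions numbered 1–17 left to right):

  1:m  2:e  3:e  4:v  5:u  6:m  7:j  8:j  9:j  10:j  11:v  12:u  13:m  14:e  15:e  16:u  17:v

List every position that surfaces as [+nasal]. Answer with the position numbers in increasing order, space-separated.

From /m/ at 1 leftward: word edge.
From /m/ at 6 leftward: 5 /u/ → [+nasal]; 4 /v/ blocks.
From /m/ at 13 leftward: 12 /u/ → [+nasal]; 11 /v/ blocks.
Targets with no active source: positions 2 3 7 8 9 10 14 15 16 stay [-nasal].

1 5 6 12 13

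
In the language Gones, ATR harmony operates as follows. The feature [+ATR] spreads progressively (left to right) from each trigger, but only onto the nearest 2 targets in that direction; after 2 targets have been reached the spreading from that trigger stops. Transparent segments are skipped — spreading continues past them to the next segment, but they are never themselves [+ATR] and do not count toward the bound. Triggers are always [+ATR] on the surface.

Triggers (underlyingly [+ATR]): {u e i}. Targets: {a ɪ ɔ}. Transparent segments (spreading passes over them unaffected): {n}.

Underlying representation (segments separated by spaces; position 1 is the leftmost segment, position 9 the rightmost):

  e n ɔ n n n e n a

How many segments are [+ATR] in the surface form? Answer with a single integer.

4

From /e/ at 1 rightward: 2 /n/ transparent; 3 /ɔ/ → [+ATR]; 4 /n/ transparent; 5 /n/ transparent; 6 /n/ transparent; 7 /e/ is itself a trigger — this domain ends here.
From /e/ at 7 rightward: 8 /n/ transparent; 9 /a/ → [+ATR]; word edge.
[+ATR] positions on the surface: 1 3 7 9.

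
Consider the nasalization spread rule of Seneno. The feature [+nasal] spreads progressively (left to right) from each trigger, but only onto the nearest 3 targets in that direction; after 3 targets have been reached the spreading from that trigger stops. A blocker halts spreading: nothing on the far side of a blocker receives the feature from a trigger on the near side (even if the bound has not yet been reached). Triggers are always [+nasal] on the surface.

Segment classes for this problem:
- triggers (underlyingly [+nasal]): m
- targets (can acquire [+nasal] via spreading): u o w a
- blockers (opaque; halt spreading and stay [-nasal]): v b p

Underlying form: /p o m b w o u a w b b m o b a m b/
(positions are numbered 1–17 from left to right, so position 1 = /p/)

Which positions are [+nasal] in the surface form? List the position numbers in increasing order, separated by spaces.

3 12 13 16

From /m/ at 3 rightward: 4 /b/ blocks.
From /m/ at 12 rightward: 13 /o/ → [+nasal]; 14 /b/ blocks.
From /m/ at 16 rightward: 17 /b/ blocks.
Targets with no active source: positions 2 5 6 7 8 9 15 stay [-nasal].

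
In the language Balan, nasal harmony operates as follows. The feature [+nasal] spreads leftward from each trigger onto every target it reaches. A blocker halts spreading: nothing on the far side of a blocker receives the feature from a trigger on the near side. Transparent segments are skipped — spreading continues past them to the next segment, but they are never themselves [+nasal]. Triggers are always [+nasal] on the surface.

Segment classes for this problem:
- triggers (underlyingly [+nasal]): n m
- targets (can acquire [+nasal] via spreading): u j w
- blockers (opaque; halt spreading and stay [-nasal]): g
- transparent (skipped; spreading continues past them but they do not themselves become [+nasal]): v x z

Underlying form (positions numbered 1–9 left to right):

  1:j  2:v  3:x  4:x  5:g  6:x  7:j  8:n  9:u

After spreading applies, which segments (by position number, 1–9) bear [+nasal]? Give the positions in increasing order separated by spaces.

7 8

From /n/ at 8 leftward: 7 /j/ → [+nasal]; 6 /x/ transparent; 5 /g/ blocks.
Targets with no active source: positions 1 9 stay [-nasal].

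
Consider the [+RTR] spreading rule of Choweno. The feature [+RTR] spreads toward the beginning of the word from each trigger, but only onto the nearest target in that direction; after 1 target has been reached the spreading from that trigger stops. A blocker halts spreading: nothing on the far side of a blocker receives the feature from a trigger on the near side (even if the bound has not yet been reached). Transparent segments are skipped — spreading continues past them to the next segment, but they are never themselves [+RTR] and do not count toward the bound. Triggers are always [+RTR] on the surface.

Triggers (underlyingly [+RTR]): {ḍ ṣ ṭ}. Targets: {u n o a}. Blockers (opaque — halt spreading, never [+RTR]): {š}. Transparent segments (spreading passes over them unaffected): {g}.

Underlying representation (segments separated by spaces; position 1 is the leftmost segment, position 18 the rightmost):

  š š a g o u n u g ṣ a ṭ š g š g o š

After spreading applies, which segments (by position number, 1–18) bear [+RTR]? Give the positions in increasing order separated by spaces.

8 10 11 12

From /ṣ/ at 10 leftward: 9 /g/ transparent; 8 /u/ → [+RTR]; bound reached.
From /ṭ/ at 12 leftward: 11 /a/ → [+RTR]; bound reached.
Targets with no active source: positions 3 5 6 7 17 stay [-emphatic].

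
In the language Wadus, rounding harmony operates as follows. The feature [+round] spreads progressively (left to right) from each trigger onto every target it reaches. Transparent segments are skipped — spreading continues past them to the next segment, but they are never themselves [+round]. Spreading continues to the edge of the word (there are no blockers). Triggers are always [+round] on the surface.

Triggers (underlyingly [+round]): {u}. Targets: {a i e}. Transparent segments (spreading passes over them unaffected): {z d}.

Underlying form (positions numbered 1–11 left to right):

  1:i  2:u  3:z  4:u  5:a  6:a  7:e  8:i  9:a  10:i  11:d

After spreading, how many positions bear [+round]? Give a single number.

From /u/ at 2 rightward: 3 /z/ transparent; 4 /u/ is itself a trigger — this domain ends here.
From /u/ at 4 rightward: 5 /a/ → [+round]; 6 /a/ → [+round]; 7 /e/ → [+round]; 8 /i/ → [+round]; 9 /a/ → [+round]; 10 /i/ → [+round]; 11 /d/ transparent; word edge.
Target with no active source: position 1 stays [-round].
[+round] positions on the surface: 2 4 5 6 7 8 9 10.

8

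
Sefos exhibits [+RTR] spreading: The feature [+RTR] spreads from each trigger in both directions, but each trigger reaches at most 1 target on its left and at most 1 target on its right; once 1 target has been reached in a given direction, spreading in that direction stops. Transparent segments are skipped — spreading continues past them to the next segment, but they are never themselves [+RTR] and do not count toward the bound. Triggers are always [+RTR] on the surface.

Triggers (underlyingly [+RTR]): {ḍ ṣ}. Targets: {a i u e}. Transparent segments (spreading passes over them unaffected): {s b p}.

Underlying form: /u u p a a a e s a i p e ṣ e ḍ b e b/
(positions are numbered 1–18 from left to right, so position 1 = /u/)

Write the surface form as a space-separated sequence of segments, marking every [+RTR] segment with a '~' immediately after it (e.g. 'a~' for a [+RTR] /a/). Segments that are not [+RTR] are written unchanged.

From /ṣ/ at 13 rightward: 14 /e/ → [+RTR]; bound reached.
From /ṣ/ at 13 leftward: 12 /e/ → [+RTR]; bound reached.
From /ḍ/ at 15 rightward: 16 /b/ transparent; 17 /e/ → [+RTR]; bound reached.
From /ḍ/ at 15 leftward: 14 /e/ → [+RTR]; bound reached.
Targets with no active source: positions 1 2 4 5 6 7 9 10 stay [-emphatic].
[+RTR] positions on the surface: 12 13 14 15 17.

u u p a a a e s a i p e~ ṣ~ e~ ḍ~ b e~ b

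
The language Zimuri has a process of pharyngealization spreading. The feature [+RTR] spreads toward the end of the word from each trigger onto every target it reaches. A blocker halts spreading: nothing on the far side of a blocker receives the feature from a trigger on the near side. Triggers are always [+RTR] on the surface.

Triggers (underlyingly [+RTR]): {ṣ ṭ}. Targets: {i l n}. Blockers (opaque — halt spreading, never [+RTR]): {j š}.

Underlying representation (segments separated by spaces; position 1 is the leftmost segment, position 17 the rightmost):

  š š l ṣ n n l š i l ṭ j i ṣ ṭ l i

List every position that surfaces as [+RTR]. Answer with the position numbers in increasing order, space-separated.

4 5 6 7 11 14 15 16 17

From /ṣ/ at 4 rightward: 5 /n/ → [+RTR]; 6 /n/ → [+RTR]; 7 /l/ → [+RTR]; 8 /š/ blocks.
From /ṭ/ at 11 rightward: 12 /j/ blocks.
From /ṣ/ at 14 rightward: 15 /ṭ/ is itself a trigger — this domain ends here.
From /ṭ/ at 15 rightward: 16 /l/ → [+RTR]; 17 /i/ → [+RTR]; word edge.
Targets with no active source: positions 3 9 10 13 stay [-emphatic].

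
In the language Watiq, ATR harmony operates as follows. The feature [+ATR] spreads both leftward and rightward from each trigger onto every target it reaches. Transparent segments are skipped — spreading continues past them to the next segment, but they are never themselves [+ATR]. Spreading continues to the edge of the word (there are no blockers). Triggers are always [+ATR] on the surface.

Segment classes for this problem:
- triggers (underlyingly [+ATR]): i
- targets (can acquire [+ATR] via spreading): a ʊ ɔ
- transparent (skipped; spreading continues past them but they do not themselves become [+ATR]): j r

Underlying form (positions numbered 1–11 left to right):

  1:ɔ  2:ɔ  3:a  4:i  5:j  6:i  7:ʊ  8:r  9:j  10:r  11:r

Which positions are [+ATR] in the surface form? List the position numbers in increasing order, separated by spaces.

1 2 3 4 6 7

From /i/ at 4 rightward: 5 /j/ transparent; 6 /i/ is itself a trigger — this domain ends here.
From /i/ at 4 leftward: 3 /a/ → [+ATR]; 2 /ɔ/ → [+ATR]; 1 /ɔ/ → [+ATR]; word edge.
From /i/ at 6 rightward: 7 /ʊ/ → [+ATR]; 8 /r/ transparent; 9 /j/ transparent; 10 /r/ transparent; 11 /r/ transparent; word edge.
From /i/ at 6 leftward: 5 /j/ transparent; 4 /i/ is itself a trigger — this domain ends here.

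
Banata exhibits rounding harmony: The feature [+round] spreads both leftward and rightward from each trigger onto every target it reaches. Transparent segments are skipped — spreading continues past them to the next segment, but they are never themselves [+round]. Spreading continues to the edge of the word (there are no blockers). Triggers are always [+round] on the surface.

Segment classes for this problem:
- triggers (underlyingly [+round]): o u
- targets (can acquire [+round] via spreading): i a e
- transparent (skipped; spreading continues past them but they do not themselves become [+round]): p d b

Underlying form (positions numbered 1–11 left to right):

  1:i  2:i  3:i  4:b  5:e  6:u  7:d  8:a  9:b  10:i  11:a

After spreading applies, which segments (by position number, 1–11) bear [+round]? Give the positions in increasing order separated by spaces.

From /u/ at 6 rightward: 7 /d/ transparent; 8 /a/ → [+round]; 9 /b/ transparent; 10 /i/ → [+round]; 11 /a/ → [+round]; word edge.
From /u/ at 6 leftward: 5 /e/ → [+round]; 4 /b/ transparent; 3 /i/ → [+round]; 2 /i/ → [+round]; 1 /i/ → [+round]; word edge.

1 2 3 5 6 8 10 11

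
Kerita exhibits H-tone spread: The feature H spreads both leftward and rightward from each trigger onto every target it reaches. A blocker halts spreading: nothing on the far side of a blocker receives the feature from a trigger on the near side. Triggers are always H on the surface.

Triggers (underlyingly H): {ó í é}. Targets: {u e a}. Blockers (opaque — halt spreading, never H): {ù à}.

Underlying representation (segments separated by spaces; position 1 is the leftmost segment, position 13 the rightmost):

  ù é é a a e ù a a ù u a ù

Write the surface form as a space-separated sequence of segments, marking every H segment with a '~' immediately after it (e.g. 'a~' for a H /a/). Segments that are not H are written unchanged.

ù é~ é~ a~ a~ e~ ù a a ù u a ù

From /é/ at 2 rightward: 3 /é/ is itself a trigger — this domain ends here.
From /é/ at 2 leftward: 1 /ù/ blocks.
From /é/ at 3 rightward: 4 /a/ → H; 5 /a/ → H; 6 /e/ → H; 7 /ù/ blocks.
From /é/ at 3 leftward: 2 /é/ is itself a trigger — this domain ends here.
Targets with no active source: positions 8 9 11 12 stay [-high tone].
H positions on the surface: 2 3 4 5 6.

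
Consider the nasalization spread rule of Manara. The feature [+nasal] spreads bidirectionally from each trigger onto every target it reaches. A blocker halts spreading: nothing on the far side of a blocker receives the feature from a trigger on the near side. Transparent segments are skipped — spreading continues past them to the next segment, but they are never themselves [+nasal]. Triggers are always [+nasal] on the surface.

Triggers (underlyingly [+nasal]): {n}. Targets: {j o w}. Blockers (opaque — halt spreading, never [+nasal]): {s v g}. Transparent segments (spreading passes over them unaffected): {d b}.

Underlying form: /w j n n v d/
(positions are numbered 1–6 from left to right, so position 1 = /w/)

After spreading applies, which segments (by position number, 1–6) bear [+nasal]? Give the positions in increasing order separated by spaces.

From /n/ at 3 rightward: 4 /n/ is itself a trigger — this domain ends here.
From /n/ at 3 leftward: 2 /j/ → [+nasal]; 1 /w/ → [+nasal]; word edge.
From /n/ at 4 rightward: 5 /v/ blocks.
From /n/ at 4 leftward: 3 /n/ is itself a trigger — this domain ends here.

1 2 3 4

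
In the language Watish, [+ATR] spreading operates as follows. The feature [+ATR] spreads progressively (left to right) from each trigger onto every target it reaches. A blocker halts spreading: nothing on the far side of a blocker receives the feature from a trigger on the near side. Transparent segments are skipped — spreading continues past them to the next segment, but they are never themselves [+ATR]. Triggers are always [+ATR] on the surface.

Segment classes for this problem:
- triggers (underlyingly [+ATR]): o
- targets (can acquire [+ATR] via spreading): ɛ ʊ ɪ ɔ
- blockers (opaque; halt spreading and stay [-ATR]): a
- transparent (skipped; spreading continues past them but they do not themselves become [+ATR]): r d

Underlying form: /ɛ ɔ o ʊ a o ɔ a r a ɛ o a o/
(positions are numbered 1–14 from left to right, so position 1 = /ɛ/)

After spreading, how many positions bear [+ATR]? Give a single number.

From /o/ at 3 rightward: 4 /ʊ/ → [+ATR]; 5 /a/ blocks.
From /o/ at 6 rightward: 7 /ɔ/ → [+ATR]; 8 /a/ blocks.
From /o/ at 12 rightward: 13 /a/ blocks.
From /o/ at 14 rightward: word edge.
Targets with no active source: positions 1 2 11 stay [-ATR].
[+ATR] positions on the surface: 3 4 6 7 12 14.

6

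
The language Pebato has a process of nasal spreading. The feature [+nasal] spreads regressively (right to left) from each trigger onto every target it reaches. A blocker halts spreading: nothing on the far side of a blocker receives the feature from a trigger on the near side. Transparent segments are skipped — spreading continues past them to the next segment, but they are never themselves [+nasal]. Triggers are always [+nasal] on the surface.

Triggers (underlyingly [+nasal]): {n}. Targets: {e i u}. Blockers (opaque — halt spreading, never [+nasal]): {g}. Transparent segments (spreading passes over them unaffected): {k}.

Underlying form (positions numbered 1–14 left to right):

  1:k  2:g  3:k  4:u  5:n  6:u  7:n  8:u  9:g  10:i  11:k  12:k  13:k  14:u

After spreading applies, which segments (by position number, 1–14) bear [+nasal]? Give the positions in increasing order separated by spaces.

From /n/ at 5 leftward: 4 /u/ → [+nasal]; 3 /k/ transparent; 2 /g/ blocks.
From /n/ at 7 leftward: 6 /u/ → [+nasal]; 5 /n/ is itself a trigger — this domain ends here.
Targets with no active source: positions 8 10 14 stay [-nasal].

4 5 6 7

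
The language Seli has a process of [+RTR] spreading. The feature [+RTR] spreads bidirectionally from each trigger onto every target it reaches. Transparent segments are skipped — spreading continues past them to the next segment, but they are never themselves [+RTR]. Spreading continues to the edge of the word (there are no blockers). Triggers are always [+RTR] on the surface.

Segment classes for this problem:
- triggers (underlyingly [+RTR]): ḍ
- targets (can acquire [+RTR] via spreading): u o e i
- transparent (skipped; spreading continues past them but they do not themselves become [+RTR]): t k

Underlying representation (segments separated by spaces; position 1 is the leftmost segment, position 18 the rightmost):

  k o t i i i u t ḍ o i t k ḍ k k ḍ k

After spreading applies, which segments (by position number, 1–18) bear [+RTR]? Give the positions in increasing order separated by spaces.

From /ḍ/ at 9 rightward: 10 /o/ → [+RTR]; 11 /i/ → [+RTR]; 12 /t/ transparent; 13 /k/ transparent; 14 /ḍ/ is itself a trigger — this domain ends here.
From /ḍ/ at 9 leftward: 8 /t/ transparent; 7 /u/ → [+RTR]; 6 /i/ → [+RTR]; 5 /i/ → [+RTR]; 4 /i/ → [+RTR]; 3 /t/ transparent; 2 /o/ → [+RTR]; 1 /k/ transparent; word edge.
From /ḍ/ at 14 rightward: 15 /k/ transparent; 16 /k/ transparent; 17 /ḍ/ is itself a trigger — this domain ends here.
From /ḍ/ at 14 leftward: 13 /k/ transparent; 12 /t/ transparent; 11 /i/ → [+RTR]; 10 /o/ → [+RTR]; 9 /ḍ/ is itself a trigger — this domain ends here.
From /ḍ/ at 17 rightward: 18 /k/ transparent; word edge.
From /ḍ/ at 17 leftward: 16 /k/ transparent; 15 /k/ transparent; 14 /ḍ/ is itself a trigger — this domain ends here.

2 4 5 6 7 9 10 11 14 17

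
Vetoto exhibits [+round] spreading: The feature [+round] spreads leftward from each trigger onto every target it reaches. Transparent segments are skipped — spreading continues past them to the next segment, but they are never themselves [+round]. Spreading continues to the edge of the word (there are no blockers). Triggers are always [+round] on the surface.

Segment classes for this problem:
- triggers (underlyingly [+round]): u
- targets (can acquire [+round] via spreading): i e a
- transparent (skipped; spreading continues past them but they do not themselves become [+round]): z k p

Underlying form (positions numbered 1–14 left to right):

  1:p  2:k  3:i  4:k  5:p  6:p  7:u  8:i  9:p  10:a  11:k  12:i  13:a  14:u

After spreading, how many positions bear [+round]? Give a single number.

From /u/ at 7 leftward: 6 /p/ transparent; 5 /p/ transparent; 4 /k/ transparent; 3 /i/ → [+round]; 2 /k/ transparent; 1 /p/ transparent; word edge.
From /u/ at 14 leftward: 13 /a/ → [+round]; 12 /i/ → [+round]; 11 /k/ transparent; 10 /a/ → [+round]; 9 /p/ transparent; 8 /i/ → [+round]; 7 /u/ is itself a trigger — this domain ends here.
[+round] positions on the surface: 3 7 8 10 12 13 14.

7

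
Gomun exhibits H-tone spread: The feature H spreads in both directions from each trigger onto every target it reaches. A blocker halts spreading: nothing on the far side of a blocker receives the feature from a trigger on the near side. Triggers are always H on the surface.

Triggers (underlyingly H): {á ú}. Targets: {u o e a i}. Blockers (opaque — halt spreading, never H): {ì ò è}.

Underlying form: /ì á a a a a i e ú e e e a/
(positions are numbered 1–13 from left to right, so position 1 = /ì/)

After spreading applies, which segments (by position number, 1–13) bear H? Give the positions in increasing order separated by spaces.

From /á/ at 2 rightward: 3 /a/ → H; 4 /a/ → H; 5 /a/ → H; 6 /a/ → H; 7 /i/ → H; 8 /e/ → H; 9 /ú/ is itself a trigger — this domain ends here.
From /á/ at 2 leftward: 1 /ì/ blocks.
From /ú/ at 9 rightward: 10 /e/ → H; 11 /e/ → H; 12 /e/ → H; 13 /a/ → H; word edge.
From /ú/ at 9 leftward: 8 /e/ → H; 7 /i/ → H; 6 /a/ → H; 5 /a/ → H; 4 /a/ → H; 3 /a/ → H; 2 /á/ is itself a trigger — this domain ends here.

2 3 4 5 6 7 8 9 10 11 12 13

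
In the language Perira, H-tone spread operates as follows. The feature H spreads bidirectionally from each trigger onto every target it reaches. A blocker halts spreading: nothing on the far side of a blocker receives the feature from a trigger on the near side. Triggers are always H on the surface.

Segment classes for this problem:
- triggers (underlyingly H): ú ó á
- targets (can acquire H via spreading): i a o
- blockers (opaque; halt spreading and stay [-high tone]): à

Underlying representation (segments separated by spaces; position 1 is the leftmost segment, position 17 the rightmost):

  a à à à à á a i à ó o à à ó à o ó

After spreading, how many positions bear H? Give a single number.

From /á/ at 6 rightward: 7 /a/ → H; 8 /i/ → H; 9 /à/ blocks.
From /á/ at 6 leftward: 5 /à/ blocks.
From /ó/ at 10 rightward: 11 /o/ → H; 12 /à/ blocks.
From /ó/ at 10 leftward: 9 /à/ blocks.
From /ó/ at 14 rightward: 15 /à/ blocks.
From /ó/ at 14 leftward: 13 /à/ blocks.
From /ó/ at 17 rightward: word edge.
From /ó/ at 17 leftward: 16 /o/ → H; 15 /à/ blocks.
Target with no active source: position 1 stays [-high tone].
H positions on the surface: 6 7 8 10 11 14 16 17.

8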